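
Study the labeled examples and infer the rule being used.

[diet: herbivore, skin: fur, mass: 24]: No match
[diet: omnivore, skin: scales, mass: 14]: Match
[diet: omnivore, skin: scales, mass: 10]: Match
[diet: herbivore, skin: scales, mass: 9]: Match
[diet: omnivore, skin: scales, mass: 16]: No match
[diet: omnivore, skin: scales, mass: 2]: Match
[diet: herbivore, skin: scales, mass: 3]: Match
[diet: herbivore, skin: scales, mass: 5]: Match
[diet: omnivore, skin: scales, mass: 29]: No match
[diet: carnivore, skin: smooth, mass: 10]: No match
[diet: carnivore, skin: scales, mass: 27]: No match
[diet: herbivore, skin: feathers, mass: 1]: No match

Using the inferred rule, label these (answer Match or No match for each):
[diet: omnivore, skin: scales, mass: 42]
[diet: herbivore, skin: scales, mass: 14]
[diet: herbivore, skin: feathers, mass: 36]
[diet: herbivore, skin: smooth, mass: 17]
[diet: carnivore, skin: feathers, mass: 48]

No match, Match, No match, No match, No match

The pattern is that an item is 'Match' exactly when: skin is scales AND mass ≤ 14.
[diet: omnivore, skin: scales, mass: 42]: skin is scales, mass = 42 — fails this test, so No match. [diet: herbivore, skin: scales, mass: 14]: skin is scales, mass = 14 — qualifies, so Match. [diet: herbivore, skin: feathers, mass: 36]: skin is feathers, mass = 36 — fails this test, so No match. [diet: herbivore, skin: smooth, mass: 17]: skin is smooth, mass = 17 — fails this test, so No match. [diet: carnivore, skin: feathers, mass: 48]: skin is feathers, mass = 48 — fails this test, so No match.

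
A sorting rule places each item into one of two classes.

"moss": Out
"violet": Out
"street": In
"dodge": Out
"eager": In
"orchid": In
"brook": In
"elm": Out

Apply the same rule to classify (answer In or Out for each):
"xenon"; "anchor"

The simplest hypothesis consistent with all the labels is: contains 'r'.
"xenon" → no 'r' → Out. "anchor" → has 'r' → In.

Out, In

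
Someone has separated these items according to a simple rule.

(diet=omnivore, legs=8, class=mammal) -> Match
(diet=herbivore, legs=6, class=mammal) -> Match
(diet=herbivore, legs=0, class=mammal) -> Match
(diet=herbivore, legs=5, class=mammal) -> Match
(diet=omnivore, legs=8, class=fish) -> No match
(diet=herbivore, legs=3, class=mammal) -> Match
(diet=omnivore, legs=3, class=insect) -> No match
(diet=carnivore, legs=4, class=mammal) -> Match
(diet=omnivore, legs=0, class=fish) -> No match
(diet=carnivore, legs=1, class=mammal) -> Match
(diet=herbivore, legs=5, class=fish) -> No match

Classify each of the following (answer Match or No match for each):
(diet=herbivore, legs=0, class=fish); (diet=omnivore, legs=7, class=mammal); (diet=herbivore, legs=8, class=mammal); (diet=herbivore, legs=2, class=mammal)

The classifier is using: class is mammal.
(diet=herbivore, legs=0, class=fish) — class is fish, hence No match.
(diet=omnivore, legs=7, class=mammal) — class is mammal, hence Match.
(diet=herbivore, legs=8, class=mammal) — class is mammal, hence Match.
(diet=herbivore, legs=2, class=mammal) — class is mammal, hence Match.

No match, Match, Match, Match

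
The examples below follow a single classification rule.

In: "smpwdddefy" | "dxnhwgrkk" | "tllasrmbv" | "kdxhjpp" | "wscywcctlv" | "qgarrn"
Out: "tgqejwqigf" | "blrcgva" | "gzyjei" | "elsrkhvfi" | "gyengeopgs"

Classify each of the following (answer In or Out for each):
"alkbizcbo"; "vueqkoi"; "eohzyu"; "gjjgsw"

Every 'In' example satisfies: has a double letter. None of the 'Out' examples do.
"alkbizcbo" — no doubled letter, hence Out.
"vueqkoi" — no doubled letter, hence Out.
"eohzyu" — no doubled letter, hence Out.
"gjjgsw" — 'jj' doubled, hence In.

Out, Out, Out, In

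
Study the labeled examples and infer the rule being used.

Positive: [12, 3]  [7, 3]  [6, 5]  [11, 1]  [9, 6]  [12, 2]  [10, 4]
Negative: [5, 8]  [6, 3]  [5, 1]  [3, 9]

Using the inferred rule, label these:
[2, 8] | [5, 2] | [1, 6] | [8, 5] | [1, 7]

'Positive' ⟺ first > second AND sum ≥ 10.
[2, 8]: 2 < 8, 2+8 = 10, fails the rule → Negative. [5, 2]: 5 > 2, 5+2 = 7, fails the rule → Negative. [1, 6]: 1 < 6, 1+6 = 7, fails the rule → Negative. [8, 5]: 8 > 5, 8+5 = 13, satisfies this → Positive. [1, 7]: 1 < 7, 1+7 = 8, fails the rule → Negative.

Negative, Negative, Negative, Positive, Negative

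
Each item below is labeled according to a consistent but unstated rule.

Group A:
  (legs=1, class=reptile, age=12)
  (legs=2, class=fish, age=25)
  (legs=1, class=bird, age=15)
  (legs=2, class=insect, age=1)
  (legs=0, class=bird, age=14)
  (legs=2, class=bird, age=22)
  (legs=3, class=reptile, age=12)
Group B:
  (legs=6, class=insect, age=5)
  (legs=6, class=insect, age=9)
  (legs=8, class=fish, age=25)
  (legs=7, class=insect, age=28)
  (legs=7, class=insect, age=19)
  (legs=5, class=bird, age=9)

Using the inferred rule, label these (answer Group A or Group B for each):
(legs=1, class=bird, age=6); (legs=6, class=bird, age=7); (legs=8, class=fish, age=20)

Group A, Group B, Group B

Every 'Group A' example satisfies: legs ≤ 3. None of the 'Group B' examples do.
(legs=1, class=bird, age=6): Group A (legs = 1). (legs=6, class=bird, age=7): Group B (legs = 6). (legs=8, class=fish, age=20): Group B (legs = 8).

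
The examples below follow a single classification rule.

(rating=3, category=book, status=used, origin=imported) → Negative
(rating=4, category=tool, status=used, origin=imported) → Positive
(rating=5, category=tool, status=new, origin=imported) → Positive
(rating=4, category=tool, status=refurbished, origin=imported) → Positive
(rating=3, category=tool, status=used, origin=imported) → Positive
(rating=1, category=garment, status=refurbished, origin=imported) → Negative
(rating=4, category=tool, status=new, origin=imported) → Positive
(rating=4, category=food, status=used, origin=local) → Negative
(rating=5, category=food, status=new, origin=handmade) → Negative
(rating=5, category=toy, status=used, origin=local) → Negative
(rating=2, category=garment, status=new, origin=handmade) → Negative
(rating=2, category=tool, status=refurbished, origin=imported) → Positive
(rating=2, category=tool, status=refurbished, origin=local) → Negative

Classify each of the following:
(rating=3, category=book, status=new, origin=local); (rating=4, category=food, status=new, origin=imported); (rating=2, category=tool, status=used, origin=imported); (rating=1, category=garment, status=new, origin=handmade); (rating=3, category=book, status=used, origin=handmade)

All 'Positive' examples share one property — origin is imported AND category is tool — and every 'Negative' example lacks it.
(rating=3, category=book, status=new, origin=local) — origin is local, category is book, hence Negative.
(rating=4, category=food, status=new, origin=imported) — origin is imported, category is food, hence Negative.
(rating=2, category=tool, status=used, origin=imported) — origin is imported, category is tool, hence Positive.
(rating=1, category=garment, status=new, origin=handmade) — origin is handmade, category is garment, hence Negative.
(rating=3, category=book, status=used, origin=handmade) — origin is handmade, category is book, hence Negative.

Negative, Negative, Positive, Negative, Negative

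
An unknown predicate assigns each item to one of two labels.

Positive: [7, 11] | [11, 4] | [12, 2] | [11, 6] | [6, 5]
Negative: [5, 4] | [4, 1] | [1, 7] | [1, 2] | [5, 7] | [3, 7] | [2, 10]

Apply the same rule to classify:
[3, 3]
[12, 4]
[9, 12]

The common property of the 'Positive' items is: first ≥ 6. No 'Negative' item has it.
[3, 3]: first 3, doesn't match → Negative. [12, 4]: first 12, checks out → Positive. [9, 12]: first 9, checks out → Positive.

Negative, Positive, Positive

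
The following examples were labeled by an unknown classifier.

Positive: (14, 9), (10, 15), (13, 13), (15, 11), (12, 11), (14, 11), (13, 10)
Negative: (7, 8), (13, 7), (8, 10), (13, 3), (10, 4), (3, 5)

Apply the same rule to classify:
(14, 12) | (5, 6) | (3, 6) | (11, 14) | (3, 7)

Positive, Negative, Negative, Positive, Negative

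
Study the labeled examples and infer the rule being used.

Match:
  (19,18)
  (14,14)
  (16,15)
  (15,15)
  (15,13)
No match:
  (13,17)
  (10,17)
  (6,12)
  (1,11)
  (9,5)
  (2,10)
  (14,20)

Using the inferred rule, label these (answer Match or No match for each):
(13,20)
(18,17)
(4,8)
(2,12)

The pattern is that an item is 'Match' exactly when: |first − second| ≤ 2.
(13,20) — |13−20| = 7, hence No match.
(18,17) — |18−17| = 1, hence Match.
(4,8) — |4−8| = 4, hence No match.
(2,12) — |2−12| = 10, hence No match.

No match, Match, No match, No match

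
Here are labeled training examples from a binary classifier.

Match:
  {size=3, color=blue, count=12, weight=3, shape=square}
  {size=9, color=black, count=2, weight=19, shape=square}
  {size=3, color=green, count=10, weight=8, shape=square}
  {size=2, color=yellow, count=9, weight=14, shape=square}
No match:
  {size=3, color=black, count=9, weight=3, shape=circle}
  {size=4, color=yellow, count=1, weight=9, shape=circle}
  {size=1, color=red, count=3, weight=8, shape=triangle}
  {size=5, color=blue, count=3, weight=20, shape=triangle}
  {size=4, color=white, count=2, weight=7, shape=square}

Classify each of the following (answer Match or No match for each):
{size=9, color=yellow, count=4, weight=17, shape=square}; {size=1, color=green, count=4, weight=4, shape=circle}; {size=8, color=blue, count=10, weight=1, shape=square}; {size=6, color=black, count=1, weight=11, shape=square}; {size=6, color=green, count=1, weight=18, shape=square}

Match, No match, Match, Match, Match

A rule that fits every label: shape is square AND size ≠ 4 — true of each 'Match' example, false of each 'No match' one.
Match: {size=9, color=yellow, count=4, weight=17, shape=square}, since shape is square, size = 9. No match: {size=1, color=green, count=4, weight=4, shape=circle}, since shape is circle, size = 1. Match: {size=8, color=blue, count=10, weight=1, shape=square}, since shape is square, size = 8. Match: {size=6, color=black, count=1, weight=11, shape=square}, since shape is square, size = 6. Match: {size=6, color=green, count=1, weight=18, shape=square}, since shape is square, size = 6.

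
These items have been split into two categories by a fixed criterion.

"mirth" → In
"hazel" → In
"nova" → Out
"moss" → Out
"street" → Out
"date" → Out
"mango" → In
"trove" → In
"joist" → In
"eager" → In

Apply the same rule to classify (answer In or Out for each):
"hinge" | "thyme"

In, In

All 'In' examples share one property — odd length — and every 'Out' example lacks it.
"hinge": In (length 5).
"thyme": In (length 5).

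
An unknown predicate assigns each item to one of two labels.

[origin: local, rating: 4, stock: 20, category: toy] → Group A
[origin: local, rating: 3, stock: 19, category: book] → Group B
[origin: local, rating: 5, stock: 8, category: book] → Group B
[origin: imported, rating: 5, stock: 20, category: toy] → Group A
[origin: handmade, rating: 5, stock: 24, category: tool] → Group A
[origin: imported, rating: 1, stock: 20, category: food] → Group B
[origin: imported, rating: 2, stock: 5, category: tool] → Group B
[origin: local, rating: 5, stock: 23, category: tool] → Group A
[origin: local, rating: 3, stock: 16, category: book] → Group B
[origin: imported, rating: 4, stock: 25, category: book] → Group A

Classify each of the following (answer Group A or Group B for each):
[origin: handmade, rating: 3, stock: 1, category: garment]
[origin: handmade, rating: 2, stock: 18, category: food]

Every 'Group A' example satisfies: rating ≥ 2 AND stock ≥ 20. None of the 'Group B' examples do.

Group B, Group B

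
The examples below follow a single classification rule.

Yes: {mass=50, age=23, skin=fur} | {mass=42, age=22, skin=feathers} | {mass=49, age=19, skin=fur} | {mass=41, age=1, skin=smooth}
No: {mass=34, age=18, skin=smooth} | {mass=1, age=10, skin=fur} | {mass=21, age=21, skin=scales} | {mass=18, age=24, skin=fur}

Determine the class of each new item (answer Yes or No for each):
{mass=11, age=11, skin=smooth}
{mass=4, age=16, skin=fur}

The rule appears to be: mass ≥ 41.

No, No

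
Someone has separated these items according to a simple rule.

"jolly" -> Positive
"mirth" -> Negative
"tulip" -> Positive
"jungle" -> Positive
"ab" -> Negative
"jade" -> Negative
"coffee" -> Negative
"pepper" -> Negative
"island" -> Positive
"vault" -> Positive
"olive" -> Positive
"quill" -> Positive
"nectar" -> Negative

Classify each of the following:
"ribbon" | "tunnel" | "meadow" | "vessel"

Negative, Positive, Negative, Positive

Rule: contains 'l'. This holds for each 'Positive' example and fails for each 'Negative' one.
"ribbon": Negative (no 'l'). "tunnel": Positive (has 'l'). "meadow": Negative (no 'l'). "vessel": Positive (has 'l').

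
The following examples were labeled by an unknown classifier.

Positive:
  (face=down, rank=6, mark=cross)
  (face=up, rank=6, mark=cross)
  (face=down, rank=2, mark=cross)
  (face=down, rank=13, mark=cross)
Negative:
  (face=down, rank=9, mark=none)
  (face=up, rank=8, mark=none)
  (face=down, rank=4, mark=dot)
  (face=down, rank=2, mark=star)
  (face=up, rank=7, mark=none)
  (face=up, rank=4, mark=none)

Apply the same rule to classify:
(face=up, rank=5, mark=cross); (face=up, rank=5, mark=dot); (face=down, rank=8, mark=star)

The common property of the 'Positive' items is: mark is cross. No 'Negative' item has it.
(face=up, rank=5, mark=cross) — mark is cross, hence Positive. (face=up, rank=5, mark=dot) — mark is dot, hence Negative. (face=down, rank=8, mark=star) — mark is star, hence Negative.

Positive, Negative, Negative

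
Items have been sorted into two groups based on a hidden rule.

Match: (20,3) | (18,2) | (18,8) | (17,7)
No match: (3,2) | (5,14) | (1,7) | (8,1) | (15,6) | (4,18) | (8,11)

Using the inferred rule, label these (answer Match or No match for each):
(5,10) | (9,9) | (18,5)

No match, No match, Match

The classifier is using: first ≥ 17.
(5,10) → first 5 → No match. (9,9) → first 9 → No match. (18,5) → first 18 → Match.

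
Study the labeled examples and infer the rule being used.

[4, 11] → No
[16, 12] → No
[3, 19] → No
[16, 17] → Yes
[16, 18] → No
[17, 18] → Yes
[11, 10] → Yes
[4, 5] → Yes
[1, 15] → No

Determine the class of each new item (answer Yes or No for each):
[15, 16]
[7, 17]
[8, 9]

The rule appears to be: |first − second| ≤ 1.
Yes: [15, 16], since |15−16| = 1. No: [7, 17], since |7−17| = 10. Yes: [8, 9], since |8−9| = 1.

Yes, No, Yes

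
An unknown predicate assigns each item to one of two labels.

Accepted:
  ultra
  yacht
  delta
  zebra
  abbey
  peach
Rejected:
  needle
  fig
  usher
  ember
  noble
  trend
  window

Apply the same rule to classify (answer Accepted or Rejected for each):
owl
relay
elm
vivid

Comparing the two groups points to one rule — contains 'a'.

Rejected, Accepted, Rejected, Rejected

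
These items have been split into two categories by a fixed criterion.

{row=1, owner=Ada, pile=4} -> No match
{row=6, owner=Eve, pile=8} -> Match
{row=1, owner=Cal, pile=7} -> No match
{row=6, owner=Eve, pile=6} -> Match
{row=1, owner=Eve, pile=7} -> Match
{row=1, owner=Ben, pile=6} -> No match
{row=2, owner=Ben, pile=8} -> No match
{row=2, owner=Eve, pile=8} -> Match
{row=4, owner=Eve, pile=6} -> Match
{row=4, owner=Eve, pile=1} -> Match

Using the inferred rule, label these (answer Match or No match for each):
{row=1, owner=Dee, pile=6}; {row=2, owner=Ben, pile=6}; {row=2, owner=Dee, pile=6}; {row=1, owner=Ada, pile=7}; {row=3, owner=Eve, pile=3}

No match, No match, No match, No match, Match

The simplest hypothesis consistent with all the labels is: owner is Eve.
{row=1, owner=Dee, pile=6}: No match (owner is Dee).
{row=2, owner=Ben, pile=6}: No match (owner is Ben).
{row=2, owner=Dee, pile=6}: No match (owner is Dee).
{row=1, owner=Ada, pile=7}: No match (owner is Ada).
{row=3, owner=Eve, pile=3}: Match (owner is Eve).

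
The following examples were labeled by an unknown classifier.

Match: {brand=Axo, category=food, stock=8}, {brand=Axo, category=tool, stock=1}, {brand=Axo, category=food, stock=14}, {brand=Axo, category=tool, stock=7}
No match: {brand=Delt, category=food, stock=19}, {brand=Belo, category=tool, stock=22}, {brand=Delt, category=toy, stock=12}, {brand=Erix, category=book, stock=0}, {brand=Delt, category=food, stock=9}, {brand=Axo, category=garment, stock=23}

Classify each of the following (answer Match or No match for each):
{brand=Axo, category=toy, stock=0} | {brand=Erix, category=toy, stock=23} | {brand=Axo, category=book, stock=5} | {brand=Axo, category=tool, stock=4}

Match, No match, Match, Match

The pattern is that an item is 'Match' exactly when: brand is Axo AND stock ≤ 14.
{brand=Axo, category=toy, stock=0} — brand is Axo, stock = 0, hence Match. {brand=Erix, category=toy, stock=23} — brand is Erix, stock = 23, hence No match. {brand=Axo, category=book, stock=5} — brand is Axo, stock = 5, hence Match. {brand=Axo, category=tool, stock=4} — brand is Axo, stock = 4, hence Match.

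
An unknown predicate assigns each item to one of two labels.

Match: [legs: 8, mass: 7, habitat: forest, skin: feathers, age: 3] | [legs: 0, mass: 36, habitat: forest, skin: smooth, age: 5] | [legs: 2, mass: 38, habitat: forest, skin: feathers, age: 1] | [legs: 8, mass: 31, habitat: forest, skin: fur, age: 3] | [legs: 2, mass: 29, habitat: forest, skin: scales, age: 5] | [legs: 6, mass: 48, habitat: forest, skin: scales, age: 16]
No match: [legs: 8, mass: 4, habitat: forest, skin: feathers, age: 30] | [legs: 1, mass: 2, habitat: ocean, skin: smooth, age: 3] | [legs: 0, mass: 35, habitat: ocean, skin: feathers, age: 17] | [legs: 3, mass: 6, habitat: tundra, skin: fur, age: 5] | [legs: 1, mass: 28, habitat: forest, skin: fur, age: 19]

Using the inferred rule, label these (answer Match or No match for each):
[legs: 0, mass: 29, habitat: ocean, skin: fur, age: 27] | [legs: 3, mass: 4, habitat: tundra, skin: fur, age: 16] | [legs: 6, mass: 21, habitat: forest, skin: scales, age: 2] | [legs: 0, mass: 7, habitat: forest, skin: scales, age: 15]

The rule appears to be: habitat is forest AND age ≤ 16.
[legs: 0, mass: 29, habitat: ocean, skin: fur, age: 27] — habitat is ocean, age = 27, hence No match.
[legs: 3, mass: 4, habitat: tundra, skin: fur, age: 16] — habitat is tundra, age = 16, hence No match.
[legs: 6, mass: 21, habitat: forest, skin: scales, age: 2] — habitat is forest, age = 2, hence Match.
[legs: 0, mass: 7, habitat: forest, skin: scales, age: 15] — habitat is forest, age = 15, hence Match.

No match, No match, Match, Match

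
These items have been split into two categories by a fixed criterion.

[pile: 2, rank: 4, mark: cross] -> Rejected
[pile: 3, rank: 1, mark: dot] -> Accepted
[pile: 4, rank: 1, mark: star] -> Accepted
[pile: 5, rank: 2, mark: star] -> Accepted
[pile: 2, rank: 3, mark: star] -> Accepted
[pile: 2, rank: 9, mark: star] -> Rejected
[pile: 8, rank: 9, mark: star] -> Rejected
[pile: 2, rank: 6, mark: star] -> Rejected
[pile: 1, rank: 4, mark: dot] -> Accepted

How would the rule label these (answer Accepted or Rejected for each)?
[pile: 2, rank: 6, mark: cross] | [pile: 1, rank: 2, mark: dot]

A rule that fits every label: mark is dot OR rank ≤ 3 — true of each 'Accepted' example, false of each 'Rejected' one.
[pile: 2, rank: 6, mark: cross]: Rejected (mark is cross, rank = 6).
[pile: 1, rank: 2, mark: dot]: Accepted (mark is dot, rank = 2).

Rejected, Accepted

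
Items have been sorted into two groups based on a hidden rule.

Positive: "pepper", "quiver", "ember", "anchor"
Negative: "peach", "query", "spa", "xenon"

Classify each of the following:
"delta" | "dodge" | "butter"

Negative, Negative, Positive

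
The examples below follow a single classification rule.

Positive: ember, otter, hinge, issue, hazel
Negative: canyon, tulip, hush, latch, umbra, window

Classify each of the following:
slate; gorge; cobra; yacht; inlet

Positive, Positive, Negative, Negative, Positive

The rule appears to be: contains 'e'.
slate: has 'e' — meets the rule, so Positive. gorge: has 'e' — meets the rule, so Positive. cobra: no 'e' — fails the rule, so Negative. yacht: no 'e' — fails the rule, so Negative. inlet: has 'e' — meets the rule, so Positive.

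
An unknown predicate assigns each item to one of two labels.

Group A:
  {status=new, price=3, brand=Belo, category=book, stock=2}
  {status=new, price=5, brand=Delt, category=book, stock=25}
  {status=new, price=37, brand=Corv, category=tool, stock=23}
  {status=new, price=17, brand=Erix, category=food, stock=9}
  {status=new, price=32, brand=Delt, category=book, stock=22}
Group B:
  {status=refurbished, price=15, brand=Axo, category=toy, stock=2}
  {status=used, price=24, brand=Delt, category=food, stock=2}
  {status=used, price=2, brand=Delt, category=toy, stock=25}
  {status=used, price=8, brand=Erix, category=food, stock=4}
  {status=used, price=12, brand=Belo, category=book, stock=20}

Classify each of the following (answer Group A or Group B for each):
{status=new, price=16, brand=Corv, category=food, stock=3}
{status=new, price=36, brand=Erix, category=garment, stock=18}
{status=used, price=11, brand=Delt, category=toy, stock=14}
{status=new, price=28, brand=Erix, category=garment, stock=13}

Group A, Group A, Group B, Group A

The classifier is using: status is new.
{status=new, price=16, brand=Corv, category=food, stock=3}: status is new, satisfies this → Group A. {status=new, price=36, brand=Erix, category=garment, stock=18}: status is new, satisfies this → Group A. {status=used, price=11, brand=Delt, category=toy, stock=14}: status is used, fails this test → Group B. {status=new, price=28, brand=Erix, category=garment, stock=13}: status is new, satisfies this → Group A.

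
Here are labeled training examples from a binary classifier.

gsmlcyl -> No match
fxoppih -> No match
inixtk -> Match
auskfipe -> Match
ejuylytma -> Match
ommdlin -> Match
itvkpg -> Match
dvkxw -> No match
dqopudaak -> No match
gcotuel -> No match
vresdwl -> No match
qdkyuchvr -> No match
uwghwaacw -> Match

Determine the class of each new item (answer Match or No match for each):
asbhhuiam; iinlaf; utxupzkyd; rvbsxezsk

Every 'Match' example satisfies: starts with a vowel. None of the 'No match' examples do.

Match, Match, Match, No match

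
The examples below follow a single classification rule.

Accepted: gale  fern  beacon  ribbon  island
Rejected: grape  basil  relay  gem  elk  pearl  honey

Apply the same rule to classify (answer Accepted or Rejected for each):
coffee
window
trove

The distinguishing property — even length — holds for all the 'Accepted' cases and none of the 'Rejected' cases.
coffee: Accepted (length 6). window: Accepted (length 6). trove: Rejected (length 5).

Accepted, Accepted, Rejected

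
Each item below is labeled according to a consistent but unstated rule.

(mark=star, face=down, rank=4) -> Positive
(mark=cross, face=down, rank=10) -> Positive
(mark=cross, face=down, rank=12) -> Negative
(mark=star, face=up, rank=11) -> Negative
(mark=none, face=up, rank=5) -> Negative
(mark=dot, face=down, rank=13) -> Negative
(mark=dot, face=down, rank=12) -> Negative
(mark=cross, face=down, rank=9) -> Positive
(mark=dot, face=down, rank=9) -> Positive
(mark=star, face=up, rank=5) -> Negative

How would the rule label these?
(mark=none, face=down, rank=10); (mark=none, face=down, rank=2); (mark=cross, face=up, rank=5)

Positive, Positive, Negative

The simplest hypothesis consistent with all the labels is: face is down AND rank ≤ 10.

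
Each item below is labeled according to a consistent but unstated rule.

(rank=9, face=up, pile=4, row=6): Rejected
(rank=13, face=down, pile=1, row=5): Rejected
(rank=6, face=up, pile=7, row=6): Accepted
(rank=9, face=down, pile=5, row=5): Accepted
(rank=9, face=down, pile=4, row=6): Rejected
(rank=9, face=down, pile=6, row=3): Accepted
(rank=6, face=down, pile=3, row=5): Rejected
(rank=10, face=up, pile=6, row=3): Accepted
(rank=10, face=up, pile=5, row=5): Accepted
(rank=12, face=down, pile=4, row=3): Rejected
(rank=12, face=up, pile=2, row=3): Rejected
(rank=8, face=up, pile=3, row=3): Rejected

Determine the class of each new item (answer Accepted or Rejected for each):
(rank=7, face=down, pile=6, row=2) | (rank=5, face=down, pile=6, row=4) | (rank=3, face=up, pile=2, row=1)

The classifier is using: pile ≥ 5.
(rank=7, face=down, pile=6, row=2) → pile = 6 → Accepted. (rank=5, face=down, pile=6, row=4) → pile = 6 → Accepted. (rank=3, face=up, pile=2, row=1) → pile = 2 → Rejected.

Accepted, Accepted, Rejected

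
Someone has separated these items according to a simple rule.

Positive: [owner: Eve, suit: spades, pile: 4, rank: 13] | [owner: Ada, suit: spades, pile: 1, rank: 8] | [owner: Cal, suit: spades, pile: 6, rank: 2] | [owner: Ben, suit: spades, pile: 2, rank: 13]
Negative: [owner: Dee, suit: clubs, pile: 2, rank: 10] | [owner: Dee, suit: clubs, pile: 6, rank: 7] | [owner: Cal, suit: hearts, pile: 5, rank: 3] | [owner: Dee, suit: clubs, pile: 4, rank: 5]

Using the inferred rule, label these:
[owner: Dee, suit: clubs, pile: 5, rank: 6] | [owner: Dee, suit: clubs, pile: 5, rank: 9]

The pattern is that an item is 'Positive' exactly when: suit is spades.

Negative, Negative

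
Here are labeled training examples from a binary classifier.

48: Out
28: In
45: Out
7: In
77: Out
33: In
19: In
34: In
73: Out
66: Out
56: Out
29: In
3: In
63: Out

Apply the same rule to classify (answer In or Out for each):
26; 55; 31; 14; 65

'In' ⟺ at most 34.
26: 26 ≤ 34, qualifies → In. 55: 55 > 34, does not fit → Out. 31: 31 ≤ 34, qualifies → In. 14: 14 ≤ 34, qualifies → In. 65: 65 > 34, does not fit → Out.

In, Out, In, In, Out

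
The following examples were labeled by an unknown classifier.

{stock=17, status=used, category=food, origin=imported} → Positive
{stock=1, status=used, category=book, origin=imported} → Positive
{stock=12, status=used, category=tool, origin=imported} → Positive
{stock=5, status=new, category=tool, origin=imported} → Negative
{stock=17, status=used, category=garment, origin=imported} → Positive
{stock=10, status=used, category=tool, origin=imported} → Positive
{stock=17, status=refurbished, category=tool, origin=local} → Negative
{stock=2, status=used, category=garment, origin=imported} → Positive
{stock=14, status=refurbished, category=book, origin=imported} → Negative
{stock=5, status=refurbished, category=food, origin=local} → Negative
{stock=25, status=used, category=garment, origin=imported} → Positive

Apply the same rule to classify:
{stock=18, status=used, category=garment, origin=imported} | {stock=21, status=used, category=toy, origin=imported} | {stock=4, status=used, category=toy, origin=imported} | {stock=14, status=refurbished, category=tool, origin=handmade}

Positive, Positive, Positive, Negative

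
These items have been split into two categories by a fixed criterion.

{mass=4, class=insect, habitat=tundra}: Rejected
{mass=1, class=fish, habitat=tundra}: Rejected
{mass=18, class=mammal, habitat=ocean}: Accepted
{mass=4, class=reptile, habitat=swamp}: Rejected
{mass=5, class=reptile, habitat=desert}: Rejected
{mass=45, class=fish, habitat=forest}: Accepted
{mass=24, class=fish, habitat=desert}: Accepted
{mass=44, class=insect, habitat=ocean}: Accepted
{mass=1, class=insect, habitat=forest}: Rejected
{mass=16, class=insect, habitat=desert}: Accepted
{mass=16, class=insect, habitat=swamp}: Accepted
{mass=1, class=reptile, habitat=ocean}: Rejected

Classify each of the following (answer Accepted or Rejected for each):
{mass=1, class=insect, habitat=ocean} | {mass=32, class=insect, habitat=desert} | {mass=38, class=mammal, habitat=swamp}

Rejected, Accepted, Accepted

The classifier is using: mass ≥ 16.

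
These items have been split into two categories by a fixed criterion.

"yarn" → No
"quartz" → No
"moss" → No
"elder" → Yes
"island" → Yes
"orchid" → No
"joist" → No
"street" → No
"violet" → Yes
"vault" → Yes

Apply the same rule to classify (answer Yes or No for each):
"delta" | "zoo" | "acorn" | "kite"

Yes, No, No, No

The rule appears to be: contains 'l'.
"delta" → has 'l' → Yes.
"zoo" → no 'l' → No.
"acorn" → no 'l' → No.
"kite" → no 'l' → No.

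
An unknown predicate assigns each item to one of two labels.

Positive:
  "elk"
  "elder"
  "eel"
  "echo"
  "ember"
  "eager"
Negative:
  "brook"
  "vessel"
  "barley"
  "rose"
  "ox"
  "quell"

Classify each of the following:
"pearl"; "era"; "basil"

A rule that fits every label: starts with 'e' — true of each 'Positive' example, false of each 'Negative' one.
"pearl": starts with 'p', does not satisfy this → Negative. "era": starts with 'e', has this property → Positive. "basil": starts with 'b', does not satisfy this → Negative.

Negative, Positive, Negative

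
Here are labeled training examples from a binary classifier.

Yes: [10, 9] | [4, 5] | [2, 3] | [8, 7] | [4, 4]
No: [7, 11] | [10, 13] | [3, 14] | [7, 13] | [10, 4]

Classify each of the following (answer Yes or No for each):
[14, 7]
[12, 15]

The simplest hypothesis consistent with all the labels is: |first − second| ≤ 1.
[14, 7]: |14−7| = 7 — does not satisfy this, so No. [12, 15]: |12−15| = 3 — does not satisfy this, so No.

No, No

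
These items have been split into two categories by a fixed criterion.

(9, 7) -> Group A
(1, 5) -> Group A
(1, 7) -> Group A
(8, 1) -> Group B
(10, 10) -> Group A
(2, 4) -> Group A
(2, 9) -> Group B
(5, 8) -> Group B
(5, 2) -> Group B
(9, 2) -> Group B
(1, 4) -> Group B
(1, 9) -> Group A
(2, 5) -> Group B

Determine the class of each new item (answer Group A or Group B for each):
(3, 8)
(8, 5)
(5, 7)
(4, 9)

Group B, Group B, Group A, Group B

A rule that fits every label: sum is even — true of each 'Group A' example, false of each 'Group B' one.
(3, 8) → 3+8 = 11 → Group B. (8, 5) → 8+5 = 13 → Group B. (5, 7) → 5+7 = 12 → Group A. (4, 9) → 4+9 = 13 → Group B.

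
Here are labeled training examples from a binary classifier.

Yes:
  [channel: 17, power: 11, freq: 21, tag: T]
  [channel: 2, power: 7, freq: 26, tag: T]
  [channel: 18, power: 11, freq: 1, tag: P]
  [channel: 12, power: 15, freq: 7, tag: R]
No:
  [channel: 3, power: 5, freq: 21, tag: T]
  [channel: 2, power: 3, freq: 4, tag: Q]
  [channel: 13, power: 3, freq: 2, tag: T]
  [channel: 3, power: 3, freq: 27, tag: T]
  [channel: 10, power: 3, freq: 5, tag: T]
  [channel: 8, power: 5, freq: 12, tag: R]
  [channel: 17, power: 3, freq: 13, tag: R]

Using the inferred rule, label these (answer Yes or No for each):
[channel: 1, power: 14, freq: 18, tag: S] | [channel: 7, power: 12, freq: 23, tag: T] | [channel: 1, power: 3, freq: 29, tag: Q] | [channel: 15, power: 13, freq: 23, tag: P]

Every 'Yes' example satisfies: power ≥ 7. None of the 'No' examples do.
[channel: 1, power: 14, freq: 18, tag: S]: power = 14 — passes, so Yes.
[channel: 7, power: 12, freq: 23, tag: T]: power = 12 — passes, so Yes.
[channel: 1, power: 3, freq: 29, tag: Q]: power = 3 — doesn't match, so No.
[channel: 15, power: 13, freq: 23, tag: P]: power = 13 — passes, so Yes.

Yes, Yes, No, Yes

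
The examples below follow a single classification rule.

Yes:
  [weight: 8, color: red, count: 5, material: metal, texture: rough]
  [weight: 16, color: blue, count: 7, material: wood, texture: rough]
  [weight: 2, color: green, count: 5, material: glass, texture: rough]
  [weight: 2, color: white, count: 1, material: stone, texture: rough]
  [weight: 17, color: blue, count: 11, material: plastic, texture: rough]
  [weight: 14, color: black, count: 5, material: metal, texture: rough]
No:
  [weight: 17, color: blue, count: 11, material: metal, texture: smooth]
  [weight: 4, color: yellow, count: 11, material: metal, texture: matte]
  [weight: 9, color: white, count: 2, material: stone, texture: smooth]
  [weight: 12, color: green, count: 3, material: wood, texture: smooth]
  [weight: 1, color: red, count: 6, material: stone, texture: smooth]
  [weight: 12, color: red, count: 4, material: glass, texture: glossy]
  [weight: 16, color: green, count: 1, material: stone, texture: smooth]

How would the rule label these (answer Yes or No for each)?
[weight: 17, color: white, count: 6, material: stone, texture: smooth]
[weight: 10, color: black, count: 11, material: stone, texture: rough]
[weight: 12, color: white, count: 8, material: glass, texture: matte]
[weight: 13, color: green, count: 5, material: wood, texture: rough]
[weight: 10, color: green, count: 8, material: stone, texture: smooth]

A rule that fits every label: texture is rough — true of each 'Yes' example, false of each 'No' one.
[weight: 17, color: white, count: 6, material: stone, texture: smooth] → texture is smooth → No.
[weight: 10, color: black, count: 11, material: stone, texture: rough] → texture is rough → Yes.
[weight: 12, color: white, count: 8, material: glass, texture: matte] → texture is matte → No.
[weight: 13, color: green, count: 5, material: wood, texture: rough] → texture is rough → Yes.
[weight: 10, color: green, count: 8, material: stone, texture: smooth] → texture is smooth → No.

No, Yes, No, Yes, No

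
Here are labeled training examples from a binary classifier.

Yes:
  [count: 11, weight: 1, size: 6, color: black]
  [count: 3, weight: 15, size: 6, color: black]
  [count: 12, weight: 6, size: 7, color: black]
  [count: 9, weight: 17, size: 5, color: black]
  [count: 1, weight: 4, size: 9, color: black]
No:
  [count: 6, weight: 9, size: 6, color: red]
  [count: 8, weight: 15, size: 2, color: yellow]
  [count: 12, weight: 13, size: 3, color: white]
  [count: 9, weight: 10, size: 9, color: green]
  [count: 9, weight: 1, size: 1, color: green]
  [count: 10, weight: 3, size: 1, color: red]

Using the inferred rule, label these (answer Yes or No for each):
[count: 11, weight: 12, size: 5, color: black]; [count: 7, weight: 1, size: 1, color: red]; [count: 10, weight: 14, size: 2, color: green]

One predicate separates the groups cleanly: color is black.

Yes, No, No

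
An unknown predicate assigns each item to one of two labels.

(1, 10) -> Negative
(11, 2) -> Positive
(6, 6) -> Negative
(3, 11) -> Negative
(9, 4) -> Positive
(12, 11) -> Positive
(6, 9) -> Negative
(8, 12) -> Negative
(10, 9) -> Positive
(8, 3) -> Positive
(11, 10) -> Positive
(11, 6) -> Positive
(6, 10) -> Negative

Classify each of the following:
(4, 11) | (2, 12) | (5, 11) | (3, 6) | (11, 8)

The pattern is that an item is 'Positive' exactly when: first > second.
(4, 11): Negative (4 < 11). (2, 12): Negative (2 < 12). (5, 11): Negative (5 < 11). (3, 6): Negative (3 < 6). (11, 8): Positive (11 > 8).

Negative, Negative, Negative, Negative, Positive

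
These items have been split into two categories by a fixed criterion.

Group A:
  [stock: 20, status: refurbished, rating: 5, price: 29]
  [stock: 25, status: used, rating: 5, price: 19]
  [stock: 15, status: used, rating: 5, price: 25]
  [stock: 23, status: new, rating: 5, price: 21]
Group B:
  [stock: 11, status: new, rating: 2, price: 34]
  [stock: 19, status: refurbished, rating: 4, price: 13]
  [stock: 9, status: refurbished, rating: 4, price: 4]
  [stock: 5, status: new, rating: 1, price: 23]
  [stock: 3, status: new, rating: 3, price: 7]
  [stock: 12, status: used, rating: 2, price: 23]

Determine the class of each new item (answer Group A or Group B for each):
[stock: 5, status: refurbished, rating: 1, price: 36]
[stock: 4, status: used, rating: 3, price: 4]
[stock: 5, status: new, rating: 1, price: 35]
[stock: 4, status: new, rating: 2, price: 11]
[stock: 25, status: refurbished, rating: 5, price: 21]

The common property of the 'Group A' items is: rating = 5. No 'Group B' item has it.

Group B, Group B, Group B, Group B, Group A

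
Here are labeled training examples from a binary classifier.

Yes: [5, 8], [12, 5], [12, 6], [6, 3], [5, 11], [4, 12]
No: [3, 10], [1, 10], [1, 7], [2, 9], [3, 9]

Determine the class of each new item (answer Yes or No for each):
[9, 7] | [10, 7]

Yes, Yes

The rule appears to be: first ≥ 4.
[9, 7]: Yes (first 9).
[10, 7]: Yes (first 10).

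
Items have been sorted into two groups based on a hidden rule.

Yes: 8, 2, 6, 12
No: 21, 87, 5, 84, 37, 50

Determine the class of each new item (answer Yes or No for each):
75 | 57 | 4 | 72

The classifier is using: even AND at most 12.

No, No, Yes, No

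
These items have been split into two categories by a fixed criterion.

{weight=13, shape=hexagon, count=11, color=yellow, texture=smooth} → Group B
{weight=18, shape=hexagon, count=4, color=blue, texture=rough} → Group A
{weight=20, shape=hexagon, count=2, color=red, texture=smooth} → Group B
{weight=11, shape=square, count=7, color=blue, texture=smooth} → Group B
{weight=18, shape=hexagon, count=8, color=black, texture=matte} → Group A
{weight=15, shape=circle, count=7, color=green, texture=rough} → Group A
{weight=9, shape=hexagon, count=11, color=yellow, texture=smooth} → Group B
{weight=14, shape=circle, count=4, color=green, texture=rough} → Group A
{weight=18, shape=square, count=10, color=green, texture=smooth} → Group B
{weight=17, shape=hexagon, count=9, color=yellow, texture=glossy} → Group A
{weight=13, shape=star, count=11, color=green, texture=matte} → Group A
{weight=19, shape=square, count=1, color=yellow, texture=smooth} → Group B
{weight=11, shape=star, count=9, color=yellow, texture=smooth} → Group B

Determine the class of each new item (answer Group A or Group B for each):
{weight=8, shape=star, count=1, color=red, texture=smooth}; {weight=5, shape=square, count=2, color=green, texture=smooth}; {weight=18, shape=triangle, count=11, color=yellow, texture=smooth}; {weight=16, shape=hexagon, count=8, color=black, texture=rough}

Group B, Group B, Group B, Group A

'Group A' ⟺ texture is not smooth.
{weight=8, shape=star, count=1, color=red, texture=smooth} → texture is smooth → Group B. {weight=5, shape=square, count=2, color=green, texture=smooth} → texture is smooth → Group B. {weight=18, shape=triangle, count=11, color=yellow, texture=smooth} → texture is smooth → Group B. {weight=16, shape=hexagon, count=8, color=black, texture=rough} → texture is rough → Group A.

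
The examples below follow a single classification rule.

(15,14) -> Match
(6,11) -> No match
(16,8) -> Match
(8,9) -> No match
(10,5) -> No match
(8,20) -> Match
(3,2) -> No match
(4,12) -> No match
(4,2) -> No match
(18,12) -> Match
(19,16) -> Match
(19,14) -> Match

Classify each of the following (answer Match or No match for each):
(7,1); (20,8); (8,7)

The distinguishing property — sum ≥ 24 — holds for all the 'Match' cases and none of the 'No match' cases.
(7,1) — 7+1 = 8, hence No match.
(20,8) — 20+8 = 28, hence Match.
(8,7) — 8+7 = 15, hence No match.

No match, Match, No match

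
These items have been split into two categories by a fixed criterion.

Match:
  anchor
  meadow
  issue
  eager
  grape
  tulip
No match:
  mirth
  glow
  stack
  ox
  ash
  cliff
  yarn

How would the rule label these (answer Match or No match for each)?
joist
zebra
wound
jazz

The distinguishing property — has ≥ 2 vowels — holds for all the 'Match' cases and none of the 'No match' cases.

Match, Match, Match, No match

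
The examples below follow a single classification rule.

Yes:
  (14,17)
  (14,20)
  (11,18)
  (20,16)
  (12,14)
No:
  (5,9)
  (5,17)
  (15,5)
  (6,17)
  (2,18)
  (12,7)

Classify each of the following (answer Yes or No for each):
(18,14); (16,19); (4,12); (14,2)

Yes, Yes, No, No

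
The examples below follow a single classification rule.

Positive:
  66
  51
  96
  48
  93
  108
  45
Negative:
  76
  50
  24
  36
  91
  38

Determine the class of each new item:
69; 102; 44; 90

Positive, Positive, Negative, Positive

The pattern is that an item is 'Positive' exactly when: multiple of 3 AND at least 38.
69 → 69 = 3·23, 69 ≥ 38 → Positive.
102 → 102 = 3·34, 102 ≥ 38 → Positive.
44 → 44 = 3·14 + 2, 44 ≥ 38 → Negative.
90 → 90 = 3·30, 90 ≥ 38 → Positive.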